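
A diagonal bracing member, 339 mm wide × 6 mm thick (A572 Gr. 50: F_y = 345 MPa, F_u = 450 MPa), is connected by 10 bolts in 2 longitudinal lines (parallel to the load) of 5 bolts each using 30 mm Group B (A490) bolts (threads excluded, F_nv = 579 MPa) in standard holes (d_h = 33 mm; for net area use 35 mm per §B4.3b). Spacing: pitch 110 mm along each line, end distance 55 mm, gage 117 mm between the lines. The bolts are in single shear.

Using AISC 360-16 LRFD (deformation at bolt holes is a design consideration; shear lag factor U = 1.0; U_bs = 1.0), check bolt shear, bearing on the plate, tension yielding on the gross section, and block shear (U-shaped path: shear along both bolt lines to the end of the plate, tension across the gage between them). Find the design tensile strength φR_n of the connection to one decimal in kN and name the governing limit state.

631.6 kN (gross-section yield governs)

Bolt shear: A_b = π(30)²/4 = 706.86 mm². φR_n = 0.75 × 579 × 706.86 × 10 × 1 = 3069.5 kN.
Bearing (6 mm plate, F_u = 450 MPa): end bolts L_c = 55 − 33/2 = 38.5, R_n = min(1.2×38.5×6×450, 2.4×30×6×450) = 124.74 kN/bolt; interior L_c = 110 − 33 = 77, R_n = 194.4 kN/bolt. φR_n = 0.75 × (2×124.74 + 8×194.4) = 1353.5 kN.
Tension yield (gross): A_g = 339×6 = 2034 mm². φR_n = 0.90 × 345 × 2034 = 631.6 kN.
Block shear: shear path 2×[55+4×110] = 2×495 mm, A_gv = 5940, A_nv = 2×(495 − 4.5×35)×6 = 4050 mm²; tension across gage: (117 − 1×35)×6 = 492 mm². R_n = min(0.6×450×4050, 0.6×345×5940) + 1.0×450×492 = min(1093.5, 1229.6) + 221.4 = 1314.9 kN. φR_n = 0.75 × 1314.9 = 986.2 kN.
Governing: min(3069.5, 1353.5, 631.6, 986.2) = 631.6 kN → gross-section yield.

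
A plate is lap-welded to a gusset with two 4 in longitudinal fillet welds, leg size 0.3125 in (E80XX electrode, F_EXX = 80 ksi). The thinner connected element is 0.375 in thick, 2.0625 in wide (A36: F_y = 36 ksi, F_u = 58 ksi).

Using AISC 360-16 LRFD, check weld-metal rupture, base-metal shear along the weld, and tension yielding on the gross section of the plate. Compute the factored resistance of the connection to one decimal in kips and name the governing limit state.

25.1 kips (gross-section yield governs)

Weld metal: throat = 0.707×0.3125 = 0.22094 in, L = 2×4 = 8 in. φR_n = 0.75 × 0.6 × 80 × 0.22094 × 8 = 63.6 kips.
Base metal shear (0.375 in plate): yield φR_n = 1.0×0.6×36×0.375×8 = 64.8 kips; rupture φR_n = 0.75×0.6×58×0.375×8 = 78.3 kips; take 64.8 kips (yield).
Tension yield (gross): A_g = 2.0625×0.375 = 0.77344 in². φR_n = 0.90 × 36 × 0.77344 = 25.1 kips.
Governing: min(63.6, 64.8, 25.1) = 25.1 kips → gross-section yield.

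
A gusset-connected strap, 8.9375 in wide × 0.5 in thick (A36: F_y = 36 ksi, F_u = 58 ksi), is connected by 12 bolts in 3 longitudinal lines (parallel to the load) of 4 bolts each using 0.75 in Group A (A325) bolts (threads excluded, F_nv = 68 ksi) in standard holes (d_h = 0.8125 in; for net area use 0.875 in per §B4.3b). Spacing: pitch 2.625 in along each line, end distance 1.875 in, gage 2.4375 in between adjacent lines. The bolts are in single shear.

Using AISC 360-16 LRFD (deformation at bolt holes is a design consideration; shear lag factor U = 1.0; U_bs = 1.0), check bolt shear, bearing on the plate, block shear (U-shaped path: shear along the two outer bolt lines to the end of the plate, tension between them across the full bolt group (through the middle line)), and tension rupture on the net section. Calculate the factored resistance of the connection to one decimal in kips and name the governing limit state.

Bolt shear: A_b = π(0.75)²/4 = 0.44179 in². φR_n = 0.75 × 68 × 0.44179 × 12 × 1 = 270.4 kips.
Bearing (0.5 in plate, F_u = 58 ksi): end bolts L_c = 1.875 − 0.8125/2 = 1.46875, R_n = min(1.2×1.46875×0.5×58, 2.4×0.75×0.5×58) = 51.113 kips/bolt; interior L_c = 2.625 − 0.8125 = 1.8125, R_n = 52.2 kips/bolt. φR_n = 0.75 × (3×51.113 + 9×52.2) = 467.4 kips.
Block shear: shear path 2×[1.875+3×2.625] = 2×9.75 in, A_gv = 9.75, A_nv = 2×(9.75 − 3.5×0.875)×0.5 = 6.6875 in²; tension across gage: (4.875 − 2×0.875)×0.5 = 1.5625 in². R_n = min(0.6×58×6.6875, 0.6×36×9.75) + 1.0×58×1.5625 = min(232.73, 210.6) + 90.625 = 301.23 kips. φR_n = 0.75 × 301.23 = 225.9 kips.
Tension rupture (net): A_n = (8.9375 − 3×0.875)×0.5 = 3.1563 in² (U = 1.0, A_e = A_n). φR_n = 0.75 × 58 × 3.1563 = 137.3 kips.
Governing: min(270.4, 467.4, 225.9, 137.3) = 137.3 kips → net-section rupture.

137.3 kips (net-section rupture governs)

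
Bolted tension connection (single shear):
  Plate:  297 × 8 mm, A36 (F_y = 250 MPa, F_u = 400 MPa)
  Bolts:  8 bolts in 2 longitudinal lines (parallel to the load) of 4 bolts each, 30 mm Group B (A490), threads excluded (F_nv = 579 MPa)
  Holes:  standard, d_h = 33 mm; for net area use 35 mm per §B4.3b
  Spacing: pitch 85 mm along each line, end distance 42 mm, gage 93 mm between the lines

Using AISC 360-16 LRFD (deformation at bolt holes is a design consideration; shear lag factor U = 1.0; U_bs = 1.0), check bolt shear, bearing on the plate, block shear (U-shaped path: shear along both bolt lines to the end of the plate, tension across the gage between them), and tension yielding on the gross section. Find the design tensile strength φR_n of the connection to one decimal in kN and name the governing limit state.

Bolt shear: A_b = π(30)²/4 = 706.86 mm². φR_n = 0.75 × 579 × 706.86 × 8 × 1 = 2455.6 kN.
Bearing (8 mm plate, F_u = 400 MPa): end bolts L_c = 42 − 33/2 = 25.5, R_n = min(1.2×25.5×8×400, 2.4×30×8×400) = 97.92 kN/bolt; interior L_c = 85 − 33 = 52, R_n = 199.68 kN/bolt. φR_n = 0.75 × (2×97.92 + 6×199.68) = 1045.4 kN.
Block shear: shear path 2×[42+3×85] = 2×297 mm, A_gv = 4752, A_nv = 2×(297 − 3.5×35)×8 = 2792 mm²; tension across gage: (93 − 1×35)×8 = 464 mm². R_n = min(0.6×400×2792, 0.6×250×4752) + 1.0×400×464 = min(670.08, 712.8) + 185.6 = 855.68 kN. φR_n = 0.75 × 855.68 = 641.8 kN.
Tension yield (gross): A_g = 297×8 = 2376 mm². φR_n = 0.90 × 250 × 2376 = 534.6 kN.
Governing: min(2455.6, 1045.4, 641.8, 534.6) = 534.6 kN → gross-section yield.

534.6 kN (gross-section yield governs)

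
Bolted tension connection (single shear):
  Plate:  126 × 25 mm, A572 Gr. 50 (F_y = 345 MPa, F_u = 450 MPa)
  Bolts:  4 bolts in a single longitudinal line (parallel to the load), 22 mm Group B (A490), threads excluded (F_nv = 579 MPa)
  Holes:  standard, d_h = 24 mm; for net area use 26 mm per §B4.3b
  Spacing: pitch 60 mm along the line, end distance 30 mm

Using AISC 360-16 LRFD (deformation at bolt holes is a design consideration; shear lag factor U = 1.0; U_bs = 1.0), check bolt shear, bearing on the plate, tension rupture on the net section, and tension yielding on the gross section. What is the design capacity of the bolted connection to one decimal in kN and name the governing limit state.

Bolt shear: A_b = π(22)²/4 = 380.13 mm². φR_n = 0.75 × 579 × 380.13 × 4 × 1 = 660.3 kN.
Bearing (25 mm plate, F_u = 450 MPa): end bolts L_c = 30 − 24/2 = 18, R_n = min(1.2×18×25×450, 2.4×22×25×450) = 243 kN/bolt; interior L_c = 60 − 24 = 36, R_n = 486 kN/bolt. φR_n = 0.75 × (1×243 + 3×486) = 1275.8 kN.
Tension rupture (net): A_n = (126 − 1×26)×25 = 2500 mm² (U = 1.0, A_e = A_n). φR_n = 0.75 × 450 × 2500 = 843.8 kN.
Tension yield (gross): A_g = 126×25 = 3150 mm². φR_n = 0.90 × 345 × 3150 = 978.1 kN.
Governing: min(660.3, 1275.8, 843.8, 978.1) = 660.3 kN → bolt shear.

660.3 kN (bolt shear governs)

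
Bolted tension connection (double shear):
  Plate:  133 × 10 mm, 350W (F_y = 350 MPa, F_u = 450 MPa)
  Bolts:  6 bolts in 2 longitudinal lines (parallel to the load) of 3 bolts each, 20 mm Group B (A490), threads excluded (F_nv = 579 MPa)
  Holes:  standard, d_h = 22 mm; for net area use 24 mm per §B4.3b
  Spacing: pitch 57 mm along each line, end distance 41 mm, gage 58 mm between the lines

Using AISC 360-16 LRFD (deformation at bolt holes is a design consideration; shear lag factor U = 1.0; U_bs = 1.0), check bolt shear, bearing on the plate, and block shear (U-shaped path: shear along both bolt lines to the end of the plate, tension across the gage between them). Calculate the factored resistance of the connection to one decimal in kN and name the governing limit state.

499.5 kN (block shear governs)

Bolt shear: A_b = π(20)²/4 = 314.16 mm². φR_n = 0.75 × 579 × 314.16 × 6 × 2 = 1637.1 kN.
Bearing (10 mm plate, F_u = 450 MPa): end bolts L_c = 41 − 22/2 = 30, R_n = min(1.2×30×10×450, 2.4×20×10×450) = 162 kN/bolt; interior L_c = 57 − 22 = 35, R_n = 189 kN/bolt. φR_n = 0.75 × (2×162 + 4×189) = 810.0 kN.
Block shear: shear path 2×[41+2×57] = 2×155 mm, A_gv = 3100, A_nv = 2×(155 − 2.5×24)×10 = 1900 mm²; tension across gage: (58 − 1×24)×10 = 340 mm². R_n = min(0.6×450×1900, 0.6×350×3100) + 1.0×450×340 = min(513, 651) + 153 = 666 kN. φR_n = 0.75 × 666 = 499.5 kN.
Governing: min(1637.1, 810.0, 499.5) = 499.5 kN → block shear.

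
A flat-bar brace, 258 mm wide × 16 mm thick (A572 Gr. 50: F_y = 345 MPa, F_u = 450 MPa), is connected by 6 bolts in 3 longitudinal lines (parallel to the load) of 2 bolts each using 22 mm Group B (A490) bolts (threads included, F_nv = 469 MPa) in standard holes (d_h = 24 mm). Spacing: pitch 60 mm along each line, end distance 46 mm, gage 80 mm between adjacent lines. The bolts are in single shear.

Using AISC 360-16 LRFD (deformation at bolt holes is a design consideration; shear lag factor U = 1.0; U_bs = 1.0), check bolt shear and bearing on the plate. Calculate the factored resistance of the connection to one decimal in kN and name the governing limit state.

802.3 kN (bolt shear governs)

Bolt shear: A_b = π(22)²/4 = 380.13 mm². φR_n = 0.75 × 469 × 380.13 × 6 × 1 = 802.3 kN.
Bearing (16 mm plate, F_u = 450 MPa): end bolts L_c = 46 − 24/2 = 34, R_n = min(1.2×34×16×450, 2.4×22×16×450) = 293.76 kN/bolt; interior L_c = 60 − 24 = 36, R_n = 311.04 kN/bolt. φR_n = 0.75 × (3×293.76 + 3×311.04) = 1360.8 kN.
Governing: min(802.3, 1360.8) = 802.3 kN → bolt shear.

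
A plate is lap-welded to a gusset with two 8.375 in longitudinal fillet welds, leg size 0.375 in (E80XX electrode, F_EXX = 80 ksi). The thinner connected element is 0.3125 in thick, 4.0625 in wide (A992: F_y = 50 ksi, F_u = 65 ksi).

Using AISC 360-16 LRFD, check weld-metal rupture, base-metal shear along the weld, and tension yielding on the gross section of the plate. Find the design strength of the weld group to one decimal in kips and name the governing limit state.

Weld metal: throat = 0.707×0.375 = 0.26513 in, L = 2×8.375 = 16.75 in. φR_n = 0.75 × 0.6 × 80 × 0.26513 × 16.75 = 159.9 kips.
Base metal shear (0.3125 in plate): yield φR_n = 1.0×0.6×50×0.3125×16.75 = 157.0 kips; rupture φR_n = 0.75×0.6×65×0.3125×16.75 = 153.1 kips; take 153.1 kips (rupture).
Tension yield (gross): A_g = 4.0625×0.3125 = 1.2695 in². φR_n = 0.90 × 50 × 1.2695 = 57.1 kips.
Governing: min(159.9, 153.1, 57.1) = 57.1 kips → gross-section yield.

57.1 kips (gross-section yield governs)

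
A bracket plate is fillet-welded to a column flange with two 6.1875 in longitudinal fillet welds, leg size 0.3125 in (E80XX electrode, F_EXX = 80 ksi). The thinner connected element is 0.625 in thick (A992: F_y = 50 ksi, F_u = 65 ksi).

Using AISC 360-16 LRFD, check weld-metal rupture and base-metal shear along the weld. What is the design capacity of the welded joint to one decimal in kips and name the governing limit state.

98.4 kips (weld metal governs)

Weld metal: throat = 0.707×0.3125 = 0.22094 in, L = 2×6.1875 = 12.375 in. φR_n = 0.75 × 0.6 × 80 × 0.22094 × 12.375 = 98.4 kips.
Base metal shear (0.625 in plate): yield φR_n = 1.0×0.6×50×0.625×12.375 = 232.0 kips; rupture φR_n = 0.75×0.6×65×0.625×12.375 = 226.2 kips; take 226.2 kips (rupture).
Governing: min(98.4, 226.2) = 98.4 kips → weld metal.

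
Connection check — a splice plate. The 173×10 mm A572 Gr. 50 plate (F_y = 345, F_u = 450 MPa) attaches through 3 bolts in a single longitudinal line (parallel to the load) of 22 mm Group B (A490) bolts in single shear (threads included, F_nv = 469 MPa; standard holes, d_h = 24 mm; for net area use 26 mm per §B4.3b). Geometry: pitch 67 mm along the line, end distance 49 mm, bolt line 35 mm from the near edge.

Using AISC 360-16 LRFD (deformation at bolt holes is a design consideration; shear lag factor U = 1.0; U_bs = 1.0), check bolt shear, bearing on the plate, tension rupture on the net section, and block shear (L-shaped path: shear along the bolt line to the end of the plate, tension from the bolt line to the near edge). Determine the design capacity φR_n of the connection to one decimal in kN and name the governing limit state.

Bolt shear: A_b = π(22)²/4 = 380.13 mm². φR_n = 0.75 × 469 × 380.13 × 3 × 1 = 401.1 kN.
Bearing (10 mm plate, F_u = 450 MPa): end bolts L_c = 49 − 24/2 = 37, R_n = min(1.2×37×10×450, 2.4×22×10×450) = 199.8 kN/bolt; interior L_c = 67 − 24 = 43, R_n = 232.2 kN/bolt. φR_n = 0.75 × (1×199.8 + 2×232.2) = 498.2 kN.
Tension rupture (net): A_n = (173 − 1×26)×10 = 1470 mm² (U = 1.0, A_e = A_n). φR_n = 0.75 × 450 × 1470 = 496.1 kN.
Block shear: shear path 1×[49+2×67] = 1×183 mm, A_gv = 1830, A_nv = 1×(183 − 2.5×26)×10 = 1180 mm²; tension to near edge: (35 − 0.5×26)×10 = 220 mm². R_n = min(0.6×450×1180, 0.6×345×1830) + 1.0×450×220 = min(318.6, 378.81) + 99 = 417.6 kN. φR_n = 0.75 × 417.6 = 313.2 kN.
Governing: min(401.1, 498.2, 496.1, 313.2) = 313.2 kN → block shear.

313.2 kN (block shear governs)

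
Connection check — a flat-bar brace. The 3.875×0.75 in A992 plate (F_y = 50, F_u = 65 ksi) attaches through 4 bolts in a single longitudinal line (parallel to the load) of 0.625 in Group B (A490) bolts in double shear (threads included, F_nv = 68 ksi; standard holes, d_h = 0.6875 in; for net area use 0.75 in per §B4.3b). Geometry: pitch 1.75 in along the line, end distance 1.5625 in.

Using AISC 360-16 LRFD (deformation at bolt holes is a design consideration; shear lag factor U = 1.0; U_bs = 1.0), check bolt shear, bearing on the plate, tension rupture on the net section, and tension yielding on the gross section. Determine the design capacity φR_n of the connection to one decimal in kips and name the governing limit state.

114.3 kips (net-section rupture governs)

Bolt shear: A_b = π(0.625)²/4 = 0.3068 in². φR_n = 0.75 × 68 × 0.3068 × 4 × 2 = 125.2 kips.
Bearing (0.75 in plate, F_u = 65 ksi): end bolts L_c = 1.5625 − 0.6875/2 = 1.21875, R_n = min(1.2×1.21875×0.75×65, 2.4×0.625×0.75×65) = 71.297 kips/bolt; interior L_c = 1.75 − 0.6875 = 1.0625, R_n = 62.156 kips/bolt. φR_n = 0.75 × (1×71.297 + 3×62.156) = 193.3 kips.
Tension rupture (net): A_n = (3.875 − 1×0.75)×0.75 = 2.3438 in² (U = 1.0, A_e = A_n). φR_n = 0.75 × 65 × 2.3438 = 114.3 kips.
Tension yield (gross): A_g = 3.875×0.75 = 2.9063 in². φR_n = 0.90 × 50 × 2.9063 = 130.8 kips.
Governing: min(125.2, 193.3, 114.3, 130.8) = 114.3 kips → net-section rupture.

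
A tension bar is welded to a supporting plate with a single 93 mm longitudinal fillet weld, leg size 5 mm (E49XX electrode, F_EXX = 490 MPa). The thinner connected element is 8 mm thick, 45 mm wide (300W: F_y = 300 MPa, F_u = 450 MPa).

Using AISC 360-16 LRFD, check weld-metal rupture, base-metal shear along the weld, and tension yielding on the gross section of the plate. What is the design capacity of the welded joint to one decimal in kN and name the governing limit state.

Weld metal: throat = 0.707×5 = 3.535 mm, L = 93 mm. φR_n = 0.75 × 0.6 × 490 × 3.535 × 93 = 72.5 kN.
Base metal shear (8 mm plate): yield φR_n = 1.0×0.6×300×8×93 = 133.9 kN; rupture φR_n = 0.75×0.6×450×8×93 = 150.7 kN; take 133.9 kN (yield).
Tension yield (gross): A_g = 45×8 = 360 mm². φR_n = 0.90 × 300 × 360 = 97.2 kN.
Governing: min(72.5, 133.9, 97.2) = 72.5 kN → weld metal.

72.5 kN (weld metal governs)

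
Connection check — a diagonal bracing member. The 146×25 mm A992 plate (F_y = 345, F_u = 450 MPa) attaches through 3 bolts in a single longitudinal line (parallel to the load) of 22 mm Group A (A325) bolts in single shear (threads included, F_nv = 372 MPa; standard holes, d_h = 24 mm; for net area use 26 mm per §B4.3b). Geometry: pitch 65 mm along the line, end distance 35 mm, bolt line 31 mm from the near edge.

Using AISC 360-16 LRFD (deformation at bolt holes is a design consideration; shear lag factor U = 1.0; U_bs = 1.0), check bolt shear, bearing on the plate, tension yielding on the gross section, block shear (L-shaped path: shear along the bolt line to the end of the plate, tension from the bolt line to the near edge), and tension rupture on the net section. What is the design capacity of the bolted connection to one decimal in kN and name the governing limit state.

Bolt shear: A_b = π(22)²/4 = 380.13 mm². φR_n = 0.75 × 372 × 380.13 × 3 × 1 = 318.2 kN.
Bearing (25 mm plate, F_u = 450 MPa): end bolts L_c = 35 − 24/2 = 23, R_n = min(1.2×23×25×450, 2.4×22×25×450) = 310.5 kN/bolt; interior L_c = 65 − 24 = 41, R_n = 553.5 kN/bolt. φR_n = 0.75 × (1×310.5 + 2×553.5) = 1063.1 kN.
Tension yield (gross): A_g = 146×25 = 3650 mm². φR_n = 0.90 × 345 × 3650 = 1133.3 kN.
Block shear: shear path 1×[35+2×65] = 1×165 mm, A_gv = 4125, A_nv = 1×(165 − 2.5×26)×25 = 2500 mm²; tension to near edge: (31 − 0.5×26)×25 = 450 mm². R_n = min(0.6×450×2500, 0.6×345×4125) + 1.0×450×450 = min(675, 853.88) + 202.5 = 877.5 kN. φR_n = 0.75 × 877.5 = 658.1 kN.
Tension rupture (net): A_n = (146 − 1×26)×25 = 3000 mm² (U = 1.0, A_e = A_n). φR_n = 0.75 × 450 × 3000 = 1012.5 kN.
Governing: min(318.2, 1063.1, 1133.3, 658.1, 1012.5) = 318.2 kN → bolt shear.

318.2 kN (bolt shear governs)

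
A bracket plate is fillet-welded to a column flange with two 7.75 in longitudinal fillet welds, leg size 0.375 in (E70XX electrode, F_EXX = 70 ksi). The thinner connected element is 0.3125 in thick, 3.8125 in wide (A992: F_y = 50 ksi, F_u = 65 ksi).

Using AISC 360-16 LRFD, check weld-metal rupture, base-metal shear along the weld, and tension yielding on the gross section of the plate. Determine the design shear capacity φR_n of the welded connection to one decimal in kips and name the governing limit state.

53.6 kips (gross-section yield governs)

Weld metal: throat = 0.707×0.375 = 0.26513 in, L = 2×7.75 = 15.5 in. φR_n = 0.75 × 0.6 × 70 × 0.26513 × 15.5 = 129.4 kips.
Base metal shear (0.3125 in plate): yield φR_n = 1.0×0.6×50×0.3125×15.5 = 145.3 kips; rupture φR_n = 0.75×0.6×65×0.3125×15.5 = 141.7 kips; take 141.7 kips (rupture).
Tension yield (gross): A_g = 3.8125×0.3125 = 1.1914 in². φR_n = 0.90 × 50 × 1.1914 = 53.6 kips.
Governing: min(129.4, 141.7, 53.6) = 53.6 kips → gross-section yield.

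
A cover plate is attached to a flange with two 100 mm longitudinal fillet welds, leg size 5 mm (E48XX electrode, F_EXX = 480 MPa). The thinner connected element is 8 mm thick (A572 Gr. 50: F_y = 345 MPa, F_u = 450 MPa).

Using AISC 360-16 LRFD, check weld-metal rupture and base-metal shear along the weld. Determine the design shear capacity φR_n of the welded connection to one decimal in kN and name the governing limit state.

Weld metal: throat = 0.707×5 = 3.535 mm, L = 2×100 = 200 mm. φR_n = 0.75 × 0.6 × 480 × 3.535 × 200 = 152.7 kN.
Base metal shear (8 mm plate): yield φR_n = 1.0×0.6×345×8×200 = 331.2 kN; rupture φR_n = 0.75×0.6×450×8×200 = 324.0 kN; take 324.0 kN (rupture).
Governing: min(152.7, 324.0) = 152.7 kN → weld metal.

152.7 kN (weld metal governs)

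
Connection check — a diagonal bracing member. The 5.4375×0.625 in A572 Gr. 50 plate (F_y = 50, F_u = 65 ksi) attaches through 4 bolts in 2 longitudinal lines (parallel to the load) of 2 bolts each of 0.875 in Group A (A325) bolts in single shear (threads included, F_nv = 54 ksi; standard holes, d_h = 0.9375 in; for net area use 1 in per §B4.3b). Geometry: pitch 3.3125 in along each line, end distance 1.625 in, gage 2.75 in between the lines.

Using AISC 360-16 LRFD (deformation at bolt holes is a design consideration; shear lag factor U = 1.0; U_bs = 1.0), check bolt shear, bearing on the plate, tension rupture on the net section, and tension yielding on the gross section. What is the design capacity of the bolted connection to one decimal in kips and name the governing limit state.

97.4 kips (bolt shear governs)

Bolt shear: A_b = π(0.875)²/4 = 0.60132 in². φR_n = 0.75 × 54 × 0.60132 × 4 × 1 = 97.4 kips.
Bearing (0.625 in plate, F_u = 65 ksi): end bolts L_c = 1.625 − 0.9375/2 = 1.15625, R_n = min(1.2×1.15625×0.625×65, 2.4×0.875×0.625×65) = 56.367 kips/bolt; interior L_c = 3.3125 − 0.9375 = 2.375, R_n = 85.313 kips/bolt. φR_n = 0.75 × (2×56.367 + 2×85.313) = 212.5 kips.
Tension rupture (net): A_n = (5.4375 − 2×1)×0.625 = 2.1484 in² (U = 1.0, A_e = A_n). φR_n = 0.75 × 65 × 2.1484 = 104.7 kips.
Tension yield (gross): A_g = 5.4375×0.625 = 3.3984 in². φR_n = 0.90 × 50 × 3.3984 = 152.9 kips.
Governing: min(97.4, 212.5, 104.7, 152.9) = 97.4 kips → bolt shear.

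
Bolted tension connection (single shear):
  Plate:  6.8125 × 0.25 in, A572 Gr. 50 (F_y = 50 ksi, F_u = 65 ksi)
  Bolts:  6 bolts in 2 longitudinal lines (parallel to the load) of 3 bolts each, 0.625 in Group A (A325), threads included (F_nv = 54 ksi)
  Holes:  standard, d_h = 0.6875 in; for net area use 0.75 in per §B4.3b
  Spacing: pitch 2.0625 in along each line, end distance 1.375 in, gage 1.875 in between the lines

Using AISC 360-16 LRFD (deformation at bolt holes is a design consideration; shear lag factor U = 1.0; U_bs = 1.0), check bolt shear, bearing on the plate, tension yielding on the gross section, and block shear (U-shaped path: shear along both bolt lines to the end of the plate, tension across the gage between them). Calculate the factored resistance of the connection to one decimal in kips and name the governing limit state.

66.7 kips (block shear governs)

Bolt shear: A_b = π(0.625)²/4 = 0.3068 in². φR_n = 0.75 × 54 × 0.3068 × 6 × 1 = 74.6 kips.
Bearing (0.25 in plate, F_u = 65 ksi): end bolts L_c = 1.375 − 0.6875/2 = 1.03125, R_n = min(1.2×1.03125×0.25×65, 2.4×0.625×0.25×65) = 20.109 kips/bolt; interior L_c = 2.0625 − 0.6875 = 1.375, R_n = 24.375 kips/bolt. φR_n = 0.75 × (2×20.109 + 4×24.375) = 103.3 kips.
Tension yield (gross): A_g = 6.8125×0.25 = 1.7031 in². φR_n = 0.90 × 50 × 1.7031 = 76.6 kips.
Block shear: shear path 2×[1.375+2×2.0625] = 2×5.5 in, A_gv = 2.75, A_nv = 2×(5.5 − 2.5×0.75)×0.25 = 1.8125 in²; tension across gage: (1.875 − 1×0.75)×0.25 = 0.28125 in². R_n = min(0.6×65×1.8125, 0.6×50×2.75) + 1.0×65×0.28125 = min(70.688, 82.5) + 18.281 = 88.969 kips. φR_n = 0.75 × 88.969 = 66.7 kips.
Governing: min(74.6, 103.3, 76.6, 66.7) = 66.7 kips → block shear.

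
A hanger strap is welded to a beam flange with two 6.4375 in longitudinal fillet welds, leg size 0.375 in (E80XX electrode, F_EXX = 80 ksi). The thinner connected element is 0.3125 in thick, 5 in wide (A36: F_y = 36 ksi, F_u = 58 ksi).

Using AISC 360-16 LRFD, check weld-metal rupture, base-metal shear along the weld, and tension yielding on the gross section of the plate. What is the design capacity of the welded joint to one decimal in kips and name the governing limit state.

Weld metal: throat = 0.707×0.375 = 0.26513 in, L = 2×6.4375 = 12.875 in. φR_n = 0.75 × 0.6 × 80 × 0.26513 × 12.875 = 122.9 kips.
Base metal shear (0.3125 in plate): yield φR_n = 1.0×0.6×36×0.3125×12.875 = 86.9 kips; rupture φR_n = 0.75×0.6×58×0.3125×12.875 = 105.0 kips; take 86.9 kips (yield).
Tension yield (gross): A_g = 5×0.3125 = 1.5625 in². φR_n = 0.90 × 36 × 1.5625 = 50.6 kips.
Governing: min(122.9, 86.9, 50.6) = 50.6 kips → gross-section yield.

50.6 kips (gross-section yield governs)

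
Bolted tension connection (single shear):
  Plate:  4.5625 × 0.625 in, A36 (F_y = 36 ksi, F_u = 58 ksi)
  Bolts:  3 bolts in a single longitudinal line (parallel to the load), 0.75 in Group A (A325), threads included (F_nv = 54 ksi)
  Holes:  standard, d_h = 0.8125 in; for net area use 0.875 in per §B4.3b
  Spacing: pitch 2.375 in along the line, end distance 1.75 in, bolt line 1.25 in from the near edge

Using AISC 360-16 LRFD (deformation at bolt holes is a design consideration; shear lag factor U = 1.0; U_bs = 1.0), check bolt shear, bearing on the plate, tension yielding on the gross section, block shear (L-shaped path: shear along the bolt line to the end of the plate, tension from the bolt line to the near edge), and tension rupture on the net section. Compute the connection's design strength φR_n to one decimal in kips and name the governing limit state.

Bolt shear: A_b = π(0.75)²/4 = 0.44179 in². φR_n = 0.75 × 54 × 0.44179 × 3 × 1 = 53.7 kips.
Bearing (0.625 in plate, F_u = 58 ksi): end bolts L_c = 1.75 − 0.8125/2 = 1.34375, R_n = min(1.2×1.34375×0.625×58, 2.4×0.75×0.625×58) = 58.453 kips/bolt; interior L_c = 2.375 − 0.8125 = 1.5625, R_n = 65.25 kips/bolt. φR_n = 0.75 × (1×58.453 + 2×65.25) = 141.7 kips.
Tension yield (gross): A_g = 4.5625×0.625 = 2.8516 in². φR_n = 0.90 × 36 × 2.8516 = 92.4 kips.
Block shear: shear path 1×[1.75+2×2.375] = 1×6.5 in, A_gv = 4.0625, A_nv = 1×(6.5 − 2.5×0.875)×0.625 = 2.6953 in²; tension to near edge: (1.25 − 0.5×0.875)×0.625 = 0.50781 in². R_n = min(0.6×58×2.6953, 0.6×36×4.0625) + 1.0×58×0.50781 = min(93.796, 87.75) + 29.453 = 117.2 kips. φR_n = 0.75 × 117.2 = 87.9 kips.
Tension rupture (net): A_n = (4.5625 − 1×0.875)×0.625 = 2.3047 in² (U = 1.0, A_e = A_n). φR_n = 0.75 × 58 × 2.3047 = 100.3 kips.
Governing: min(53.7, 141.7, 92.4, 87.9, 100.3) = 53.7 kips → bolt shear.

53.7 kips (bolt shear governs)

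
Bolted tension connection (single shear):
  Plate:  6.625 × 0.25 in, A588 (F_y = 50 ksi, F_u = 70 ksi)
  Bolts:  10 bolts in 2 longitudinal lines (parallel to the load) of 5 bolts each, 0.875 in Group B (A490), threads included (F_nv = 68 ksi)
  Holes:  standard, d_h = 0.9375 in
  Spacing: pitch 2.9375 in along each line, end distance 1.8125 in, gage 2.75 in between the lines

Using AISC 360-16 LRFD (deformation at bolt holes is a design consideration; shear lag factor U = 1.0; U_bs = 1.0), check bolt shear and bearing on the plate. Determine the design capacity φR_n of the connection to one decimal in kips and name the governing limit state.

Bolt shear: A_b = π(0.875)²/4 = 0.60132 in². φR_n = 0.75 × 68 × 0.60132 × 10 × 1 = 306.7 kips.
Bearing (0.25 in plate, F_u = 70 ksi): end bolts L_c = 1.8125 − 0.9375/2 = 1.34375, R_n = min(1.2×1.34375×0.25×70, 2.4×0.875×0.25×70) = 28.219 kips/bolt; interior L_c = 2.9375 − 0.9375 = 2, R_n = 36.75 kips/bolt. φR_n = 0.75 × (2×28.219 + 8×36.75) = 262.8 kips.
Governing: min(306.7, 262.8) = 262.8 kips → bearing.

262.8 kips (bearing governs)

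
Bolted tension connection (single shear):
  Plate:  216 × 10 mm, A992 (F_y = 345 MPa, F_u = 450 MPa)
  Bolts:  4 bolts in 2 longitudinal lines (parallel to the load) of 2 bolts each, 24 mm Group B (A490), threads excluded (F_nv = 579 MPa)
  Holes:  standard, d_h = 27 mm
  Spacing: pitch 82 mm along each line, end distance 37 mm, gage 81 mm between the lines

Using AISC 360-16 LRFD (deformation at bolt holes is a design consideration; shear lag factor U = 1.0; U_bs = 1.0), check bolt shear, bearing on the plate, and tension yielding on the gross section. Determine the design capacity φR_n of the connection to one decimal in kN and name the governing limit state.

579.2 kN (bearing governs)

Bolt shear: A_b = π(24)²/4 = 452.39 mm². φR_n = 0.75 × 579 × 452.39 × 4 × 1 = 785.8 kN.
Bearing (10 mm plate, F_u = 450 MPa): end bolts L_c = 37 − 27/2 = 23.5, R_n = min(1.2×23.5×10×450, 2.4×24×10×450) = 126.9 kN/bolt; interior L_c = 82 − 27 = 55, R_n = 259.2 kN/bolt. φR_n = 0.75 × (2×126.9 + 2×259.2) = 579.2 kN.
Tension yield (gross): A_g = 216×10 = 2160 mm². φR_n = 0.90 × 345 × 2160 = 670.7 kN.
Governing: min(785.8, 579.2, 670.7) = 579.2 kN → bearing.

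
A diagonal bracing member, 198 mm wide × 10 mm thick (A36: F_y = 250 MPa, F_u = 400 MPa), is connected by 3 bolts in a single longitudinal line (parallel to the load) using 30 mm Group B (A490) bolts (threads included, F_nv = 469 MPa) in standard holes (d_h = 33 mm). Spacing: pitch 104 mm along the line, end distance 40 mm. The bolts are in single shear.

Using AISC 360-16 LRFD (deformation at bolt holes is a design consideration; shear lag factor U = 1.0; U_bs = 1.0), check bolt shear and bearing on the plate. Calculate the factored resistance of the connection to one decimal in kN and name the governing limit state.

Bolt shear: A_b = π(30)²/4 = 706.86 mm². φR_n = 0.75 × 469 × 706.86 × 3 × 1 = 745.9 kN.
Bearing (10 mm plate, F_u = 400 MPa): end bolts L_c = 40 − 33/2 = 23.5, R_n = min(1.2×23.5×10×400, 2.4×30×10×400) = 112.8 kN/bolt; interior L_c = 104 − 33 = 71, R_n = 288 kN/bolt. φR_n = 0.75 × (1×112.8 + 2×288) = 516.6 kN.
Governing: min(745.9, 516.6) = 516.6 kN → bearing.

516.6 kN (bearing governs)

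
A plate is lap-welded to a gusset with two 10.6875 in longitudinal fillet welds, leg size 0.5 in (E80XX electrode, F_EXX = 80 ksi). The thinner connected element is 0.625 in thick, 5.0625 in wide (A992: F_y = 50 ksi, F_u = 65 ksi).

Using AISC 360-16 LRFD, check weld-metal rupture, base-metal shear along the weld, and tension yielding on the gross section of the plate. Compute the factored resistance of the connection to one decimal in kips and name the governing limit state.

Weld metal: throat = 0.707×0.5 = 0.3535 in, L = 2×10.6875 = 21.375 in. φR_n = 0.75 × 0.6 × 80 × 0.3535 × 21.375 = 272.0 kips.
Base metal shear (0.625 in plate): yield φR_n = 1.0×0.6×50×0.625×21.375 = 400.8 kips; rupture φR_n = 0.75×0.6×65×0.625×21.375 = 390.8 kips; take 390.8 kips (rupture).
Tension yield (gross): A_g = 5.0625×0.625 = 3.1641 in². φR_n = 0.90 × 50 × 3.1641 = 142.4 kips.
Governing: min(272.0, 390.8, 142.4) = 142.4 kips → gross-section yield.

142.4 kips (gross-section yield governs)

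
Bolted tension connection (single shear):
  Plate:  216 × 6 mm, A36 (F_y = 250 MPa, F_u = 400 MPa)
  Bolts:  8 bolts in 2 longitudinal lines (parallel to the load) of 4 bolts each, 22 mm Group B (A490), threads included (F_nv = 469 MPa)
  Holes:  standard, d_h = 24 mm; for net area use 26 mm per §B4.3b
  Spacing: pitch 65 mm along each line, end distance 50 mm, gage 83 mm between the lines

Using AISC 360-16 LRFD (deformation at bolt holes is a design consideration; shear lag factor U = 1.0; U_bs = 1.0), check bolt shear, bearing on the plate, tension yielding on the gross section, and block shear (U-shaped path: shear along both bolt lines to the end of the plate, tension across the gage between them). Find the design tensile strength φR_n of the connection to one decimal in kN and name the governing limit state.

Bolt shear: A_b = π(22)²/4 = 380.13 mm². φR_n = 0.75 × 469 × 380.13 × 8 × 1 = 1069.7 kN.
Bearing (6 mm plate, F_u = 400 MPa): end bolts L_c = 50 − 24/2 = 38, R_n = min(1.2×38×6×400, 2.4×22×6×400) = 109.44 kN/bolt; interior L_c = 65 − 24 = 41, R_n = 118.08 kN/bolt. φR_n = 0.75 × (2×109.44 + 6×118.08) = 695.5 kN.
Tension yield (gross): A_g = 216×6 = 1296 mm². φR_n = 0.90 × 250 × 1296 = 291.6 kN.
Block shear: shear path 2×[50+3×65] = 2×245 mm, A_gv = 2940, A_nv = 2×(245 − 3.5×26)×6 = 1848 mm²; tension across gage: (83 − 1×26)×6 = 342 mm². R_n = min(0.6×400×1848, 0.6×250×2940) + 1.0×400×342 = min(443.52, 441) + 136.8 = 577.8 kN. φR_n = 0.75 × 577.8 = 433.4 kN.
Governing: min(1069.7, 695.5, 291.6, 433.4) = 291.6 kN → gross-section yield.

291.6 kN (gross-section yield governs)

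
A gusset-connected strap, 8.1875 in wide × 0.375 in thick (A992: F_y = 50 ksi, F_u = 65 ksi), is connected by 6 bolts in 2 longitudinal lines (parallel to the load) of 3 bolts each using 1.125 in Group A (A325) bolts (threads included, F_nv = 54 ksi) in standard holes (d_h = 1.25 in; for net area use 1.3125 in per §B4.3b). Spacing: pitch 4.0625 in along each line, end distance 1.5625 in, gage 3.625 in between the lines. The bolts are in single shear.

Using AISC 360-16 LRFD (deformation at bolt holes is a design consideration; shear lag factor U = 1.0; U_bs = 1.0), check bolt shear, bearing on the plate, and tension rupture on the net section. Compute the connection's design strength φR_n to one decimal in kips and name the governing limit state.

101.7 kips (net-section rupture governs)

Bolt shear: A_b = π(1.125)²/4 = 0.99402 in². φR_n = 0.75 × 54 × 0.99402 × 6 × 1 = 241.5 kips.
Bearing (0.375 in plate, F_u = 65 ksi): end bolts L_c = 1.5625 − 1.25/2 = 0.9375, R_n = min(1.2×0.9375×0.375×65, 2.4×1.125×0.375×65) = 27.422 kips/bolt; interior L_c = 4.0625 − 1.25 = 2.8125, R_n = 65.813 kips/bolt. φR_n = 0.75 × (2×27.422 + 4×65.813) = 238.6 kips.
Tension rupture (net): A_n = (8.1875 − 2×1.3125)×0.375 = 2.0859 in² (U = 1.0, A_e = A_n). φR_n = 0.75 × 65 × 2.0859 = 101.7 kips.
Governing: min(241.5, 238.6, 101.7) = 101.7 kips → net-section rupture.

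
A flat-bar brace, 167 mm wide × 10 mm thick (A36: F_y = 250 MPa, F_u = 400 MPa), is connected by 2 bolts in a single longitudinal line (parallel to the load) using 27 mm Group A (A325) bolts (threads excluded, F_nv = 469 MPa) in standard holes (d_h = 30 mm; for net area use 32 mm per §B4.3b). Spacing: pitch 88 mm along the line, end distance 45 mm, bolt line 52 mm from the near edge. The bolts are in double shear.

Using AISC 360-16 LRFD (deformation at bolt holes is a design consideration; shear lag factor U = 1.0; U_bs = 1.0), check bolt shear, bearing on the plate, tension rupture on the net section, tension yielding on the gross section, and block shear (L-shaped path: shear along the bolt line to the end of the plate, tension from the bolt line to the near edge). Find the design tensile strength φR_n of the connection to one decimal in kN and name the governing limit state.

257.6 kN (block shear governs)

Bolt shear: A_b = π(27)²/4 = 572.56 mm². φR_n = 0.75 × 469 × 572.56 × 2 × 2 = 805.6 kN.
Bearing (10 mm plate, F_u = 400 MPa): end bolts L_c = 45 − 30/2 = 30, R_n = min(1.2×30×10×400, 2.4×27×10×400) = 144 kN/bolt; interior L_c = 88 − 30 = 58, R_n = 259.2 kN/bolt. φR_n = 0.75 × (1×144 + 1×259.2) = 302.4 kN.
Tension rupture (net): A_n = (167 − 1×32)×10 = 1350 mm² (U = 1.0, A_e = A_n). φR_n = 0.75 × 400 × 1350 = 405.0 kN.
Tension yield (gross): A_g = 167×10 = 1670 mm². φR_n = 0.90 × 250 × 1670 = 375.8 kN.
Block shear: shear path 1×[45+1×88] = 1×133 mm, A_gv = 1330, A_nv = 1×(133 − 1.5×32)×10 = 850 mm²; tension to near edge: (52 − 0.5×32)×10 = 360 mm². R_n = min(0.6×400×850, 0.6×250×1330) + 1.0×400×360 = min(204, 199.5) + 144 = 343.5 kN. φR_n = 0.75 × 343.5 = 257.6 kN.
Governing: min(805.6, 302.4, 405.0, 375.8, 257.6) = 257.6 kN → block shear.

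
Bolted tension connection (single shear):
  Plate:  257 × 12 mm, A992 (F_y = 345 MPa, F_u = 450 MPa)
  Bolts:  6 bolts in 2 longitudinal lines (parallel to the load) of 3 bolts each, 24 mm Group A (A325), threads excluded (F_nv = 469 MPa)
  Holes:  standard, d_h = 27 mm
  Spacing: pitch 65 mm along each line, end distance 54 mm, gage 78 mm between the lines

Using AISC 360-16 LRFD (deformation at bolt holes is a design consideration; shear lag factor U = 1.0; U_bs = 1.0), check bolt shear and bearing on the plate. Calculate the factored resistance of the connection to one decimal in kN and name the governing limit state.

Bolt shear: A_b = π(24)²/4 = 452.39 mm². φR_n = 0.75 × 469 × 452.39 × 6 × 1 = 954.8 kN.
Bearing (12 mm plate, F_u = 450 MPa): end bolts L_c = 54 − 27/2 = 40.5, R_n = min(1.2×40.5×12×450, 2.4×24×12×450) = 262.44 kN/bolt; interior L_c = 65 − 27 = 38, R_n = 246.24 kN/bolt. φR_n = 0.75 × (2×262.44 + 4×246.24) = 1132.4 kN.
Governing: min(954.8, 1132.4) = 954.8 kN → bolt shear.

954.8 kN (bolt shear governs)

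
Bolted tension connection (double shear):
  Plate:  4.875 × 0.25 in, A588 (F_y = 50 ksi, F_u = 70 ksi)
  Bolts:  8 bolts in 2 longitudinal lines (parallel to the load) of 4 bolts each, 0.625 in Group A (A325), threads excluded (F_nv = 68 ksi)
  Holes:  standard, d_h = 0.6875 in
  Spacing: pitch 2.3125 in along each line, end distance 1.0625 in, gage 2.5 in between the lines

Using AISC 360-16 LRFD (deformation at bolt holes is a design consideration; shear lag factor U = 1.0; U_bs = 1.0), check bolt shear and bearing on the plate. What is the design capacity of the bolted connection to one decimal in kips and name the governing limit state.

Bolt shear: A_b = π(0.625)²/4 = 0.3068 in². φR_n = 0.75 × 68 × 0.3068 × 8 × 2 = 250.3 kips.
Bearing (0.25 in plate, F_u = 70 ksi): end bolts L_c = 1.0625 − 0.6875/2 = 0.71875, R_n = min(1.2×0.71875×0.25×70, 2.4×0.625×0.25×70) = 15.094 kips/bolt; interior L_c = 2.3125 − 0.6875 = 1.625, R_n = 26.25 kips/bolt. φR_n = 0.75 × (2×15.094 + 6×26.25) = 140.8 kips.
Governing: min(250.3, 140.8) = 140.8 kips → bearing.

140.8 kips (bearing governs)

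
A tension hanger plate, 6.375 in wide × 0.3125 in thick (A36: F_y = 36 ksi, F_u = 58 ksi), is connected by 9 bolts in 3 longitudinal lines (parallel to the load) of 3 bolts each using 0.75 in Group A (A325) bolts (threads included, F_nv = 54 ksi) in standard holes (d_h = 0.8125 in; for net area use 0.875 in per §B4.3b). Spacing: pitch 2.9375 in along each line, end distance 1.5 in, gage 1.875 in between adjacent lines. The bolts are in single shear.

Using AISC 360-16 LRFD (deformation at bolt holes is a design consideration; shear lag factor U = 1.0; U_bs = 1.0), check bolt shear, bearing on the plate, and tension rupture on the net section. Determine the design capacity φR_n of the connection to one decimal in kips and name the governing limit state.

51.0 kips (net-section rupture governs)

Bolt shear: A_b = π(0.75)²/4 = 0.44179 in². φR_n = 0.75 × 54 × 0.44179 × 9 × 1 = 161.0 kips.
Bearing (0.3125 in plate, F_u = 58 ksi): end bolts L_c = 1.5 − 0.8125/2 = 1.09375, R_n = min(1.2×1.09375×0.3125×58, 2.4×0.75×0.3125×58) = 23.789 kips/bolt; interior L_c = 2.9375 − 0.8125 = 2.125, R_n = 32.625 kips/bolt. φR_n = 0.75 × (3×23.789 + 6×32.625) = 200.3 kips.
Tension rupture (net): A_n = (6.375 − 3×0.875)×0.3125 = 1.1719 in² (U = 1.0, A_e = A_n). φR_n = 0.75 × 58 × 1.1719 = 51.0 kips.
Governing: min(161.0, 200.3, 51.0) = 51.0 kips → net-section rupture.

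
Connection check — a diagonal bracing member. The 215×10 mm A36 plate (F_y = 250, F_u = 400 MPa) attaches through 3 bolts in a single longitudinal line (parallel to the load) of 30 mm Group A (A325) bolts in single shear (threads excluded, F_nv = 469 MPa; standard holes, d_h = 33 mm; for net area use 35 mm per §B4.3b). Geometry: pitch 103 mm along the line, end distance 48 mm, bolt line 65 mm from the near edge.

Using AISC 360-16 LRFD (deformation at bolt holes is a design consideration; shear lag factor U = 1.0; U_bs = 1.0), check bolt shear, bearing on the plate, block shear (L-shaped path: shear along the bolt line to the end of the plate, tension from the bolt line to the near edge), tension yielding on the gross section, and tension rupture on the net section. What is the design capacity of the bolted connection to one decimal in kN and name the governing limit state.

Bolt shear: A_b = π(30)²/4 = 706.86 mm². φR_n = 0.75 × 469 × 706.86 × 3 × 1 = 745.9 kN.
Bearing (10 mm plate, F_u = 400 MPa): end bolts L_c = 48 − 33/2 = 31.5, R_n = min(1.2×31.5×10×400, 2.4×30×10×400) = 151.2 kN/bolt; interior L_c = 103 − 33 = 70, R_n = 288 kN/bolt. φR_n = 0.75 × (1×151.2 + 2×288) = 545.4 kN.
Block shear: shear path 1×[48+2×103] = 1×254 mm, A_gv = 2540, A_nv = 1×(254 − 2.5×35)×10 = 1665 mm²; tension to near edge: (65 − 0.5×35)×10 = 475 mm². R_n = min(0.6×400×1665, 0.6×250×2540) + 1.0×400×475 = min(399.6, 381) + 190 = 571 kN. φR_n = 0.75 × 571 = 428.3 kN.
Tension yield (gross): A_g = 215×10 = 2150 mm². φR_n = 0.90 × 250 × 2150 = 483.8 kN.
Tension rupture (net): A_n = (215 − 1×35)×10 = 1800 mm² (U = 1.0, A_e = A_n). φR_n = 0.75 × 400 × 1800 = 540.0 kN.
Governing: min(745.9, 545.4, 428.3, 483.8, 540.0) = 428.3 kN → block shear.

428.3 kN (block shear governs)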